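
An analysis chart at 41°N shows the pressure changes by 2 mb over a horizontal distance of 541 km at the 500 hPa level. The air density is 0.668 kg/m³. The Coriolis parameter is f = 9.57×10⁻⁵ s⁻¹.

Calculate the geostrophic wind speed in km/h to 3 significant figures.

20.8 km/h

Pressure gradient: |∂P/∂n| = 200 Pa / 541000 m = 3.70×10⁻⁴ Pa/m
Geostrophic balance (pressure-gradient force = Coriolis force):
V_g = (1/(fρ)) |∂P/∂n| = 3.70×10⁻⁴ / (9.57×10⁻⁵ × 0.668) = 5.78 m/s
Converting: 5.78 m/s × 3.6 = 20.8 km/h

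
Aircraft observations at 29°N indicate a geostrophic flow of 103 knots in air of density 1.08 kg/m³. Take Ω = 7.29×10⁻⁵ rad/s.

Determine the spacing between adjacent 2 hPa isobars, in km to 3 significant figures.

49.4 km

Coriolis parameter at 29°N:
f = 2Ω sin φ = 2 × 7.29×10⁻⁵ × sin 29° = 7.07×10⁻⁵ s⁻¹
Wind speed in SI: 103 knots = 53.0 m/s
Geostrophic balance rearranged: |∂P/∂n| = f ρ V_g
|∂P/∂n| = 7.07×10⁻⁵ × 1.08 × 53.0 = 4.05×10⁻³ Pa/m
Isobar spacing: Δn = ΔP/|∂P/∂n| = 200 Pa / 4.05×10⁻³ Pa/m = 49443 m ≈ 49.4 km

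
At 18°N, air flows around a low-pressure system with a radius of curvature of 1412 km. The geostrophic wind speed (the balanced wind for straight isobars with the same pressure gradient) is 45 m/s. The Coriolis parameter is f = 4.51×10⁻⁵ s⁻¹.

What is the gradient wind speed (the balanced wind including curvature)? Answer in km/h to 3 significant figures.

110 km/h

Around a low, centrifugal force acts outward with Coriolis, so pressure-gradient force balances both:
(1/ρ)|∂P/∂n| = fV + V²/R  →  V² + fR·V − fR·V_g = 0
With fR = 4.51×10⁻⁵ × 1412×10³ m = 63.7 m/s:
V = [−fR + √((fR)² + 4 fR V_g)]/2 = [−63.7 + √(63.7² + 4×63.7×45)]/2 = 30.4 m/s
Subgeostrophic (V < V_g = 45 m/s), as expected around a low.
Converting: 30.4 m/s × 3.6 = 110 km/h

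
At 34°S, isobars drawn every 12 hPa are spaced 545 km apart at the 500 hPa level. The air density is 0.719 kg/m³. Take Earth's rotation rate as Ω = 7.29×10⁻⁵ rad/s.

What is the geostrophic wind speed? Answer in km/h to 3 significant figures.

Coriolis parameter at 34°S:
f = 2Ω sin φ = 2 × 7.29×10⁻⁵ × sin 34° = 8.15×10⁻⁵ s⁻¹
Pressure gradient: |∂P/∂n| = 1200 Pa / 545000 m = 2.20×10⁻³ Pa/m
Geostrophic balance (pressure-gradient force = Coriolis force):
V_g = (1/(fρ)) |∂P/∂n| = 2.20×10⁻³ / (8.15×10⁻⁵ × 0.719) = 37.6 m/s
Converting: 37.6 m/s × 3.6 = 135 km/h

135 km/h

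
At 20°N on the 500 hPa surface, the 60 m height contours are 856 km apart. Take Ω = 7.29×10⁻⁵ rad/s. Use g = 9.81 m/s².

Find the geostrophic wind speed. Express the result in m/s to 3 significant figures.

13.8 m/s

Coriolis parameter at 20°N:
f = 2Ω sin φ = 2 × 7.29×10⁻⁵ × sin 20° = 4.99×10⁻⁵ s⁻¹
Height gradient: |∂Z/∂n| = 60 m / 856000 m = 7.01×10⁻⁵
On a pressure surface, geostrophic balance gives V_g = (g/f)|∂Z/∂n|:
V_g = 9.81 × 7.01×10⁻⁵ / 4.99×10⁻⁵ = 13.8 m/s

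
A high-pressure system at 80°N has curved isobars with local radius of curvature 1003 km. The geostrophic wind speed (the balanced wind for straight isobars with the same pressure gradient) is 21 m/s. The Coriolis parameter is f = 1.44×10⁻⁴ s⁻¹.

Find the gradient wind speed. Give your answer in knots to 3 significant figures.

49.6 knots

Around a high, pressure-gradient force acts outward with centrifugal, so Coriolis balances both:
fV = (1/ρ)|∂P/∂n| + V²/R  →  V² − fR·V + fR·V_g = 0
With fR = 1.44×10⁻⁴ × 1003×10³ m = 144 m/s:
V = [fR − √((fR)² − 4 fR V_g)]/2 = [144 − √(144² − 4×144×21)]/2 = 25.5 m/s
Supergeostrophic (V > V_g = 21 m/s), as expected around a high.
Converting: 25.5 m/s × 1.944 = 49.6 knots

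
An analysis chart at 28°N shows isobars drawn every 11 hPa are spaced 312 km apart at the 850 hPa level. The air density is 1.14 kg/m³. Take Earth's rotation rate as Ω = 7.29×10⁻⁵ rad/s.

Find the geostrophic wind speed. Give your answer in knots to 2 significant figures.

Coriolis parameter at 28°N:
f = 2Ω sin φ = 2 × 7.29×10⁻⁵ × sin 28° = 6.84×10⁻⁵ s⁻¹
Pressure gradient: |∂P/∂n| = 1100 Pa / 312000 m = 3.53×10⁻³ Pa/m
Geostrophic balance (pressure-gradient force = Coriolis force):
V_g = (1/(fρ)) |∂P/∂n| = 3.53×10⁻³ / (6.84×10⁻⁵ × 1.14) = 45.2 m/s
Converting: 45.2 m/s × 1.944 = 88 knots

88 knots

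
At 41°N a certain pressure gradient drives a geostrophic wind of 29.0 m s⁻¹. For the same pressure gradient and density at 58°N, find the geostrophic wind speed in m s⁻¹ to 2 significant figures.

22 m s⁻¹

With the same pressure gradient and density, V_g ∝ 1/f ∝ 1/sin φ.
V₂ = V₁ · sin φ₁ / sin φ₂ = 29.0 × sin 41° / sin 58°
V₂ = 29.0 × 0.6561/0.8480 = 22 m s⁻¹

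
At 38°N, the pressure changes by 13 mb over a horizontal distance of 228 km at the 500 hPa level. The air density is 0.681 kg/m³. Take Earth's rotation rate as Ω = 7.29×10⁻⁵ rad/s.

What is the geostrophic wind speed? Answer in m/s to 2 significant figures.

93 m/s

Coriolis parameter at 38°N:
f = 2Ω sin φ = 2 × 7.29×10⁻⁵ × sin 38° = 8.98×10⁻⁵ s⁻¹
Pressure gradient: |∂P/∂n| = 1300 Pa / 228000 m = 5.70×10⁻³ Pa/m
Geostrophic balance (pressure-gradient force = Coriolis force):
V_g = (1/(fρ)) |∂P/∂n| = 5.70×10⁻³ / (8.98×10⁻⁵ × 0.681) = 93.3 m/s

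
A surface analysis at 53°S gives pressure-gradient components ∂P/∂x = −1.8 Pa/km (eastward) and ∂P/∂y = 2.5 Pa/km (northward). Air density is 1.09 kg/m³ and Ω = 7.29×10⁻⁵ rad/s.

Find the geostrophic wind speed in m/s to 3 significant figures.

24.3 m/s

Coriolis parameter at 53°S:
f = 2Ω sin φ = 2 × 7.29×10⁻⁵ × sin 53° = 1.16×10⁻⁴ s⁻¹
In the Southern Hemisphere f is negative: f = −1.16×10⁻⁴ s⁻¹.
Component geostrophic relations (x east, y north):
u_g = −(1/(fρ)) ∂P/∂y,  v_g = (1/(fρ)) ∂P/∂x
u_g = −(2.5×10⁻³)/(−1.16×10⁻⁴ × 1.09) = 19.7 m/s;  v_g = (−1.8×10⁻³)/(−1.16×10⁻⁴ × 1.09) = 14.2 m/s
|V_g| = √(u_g² + v_g²) = 24.3 m/s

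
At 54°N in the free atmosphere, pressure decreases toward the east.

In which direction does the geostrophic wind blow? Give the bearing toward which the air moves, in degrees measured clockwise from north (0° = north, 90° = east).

180°

The pressure-gradient force points toward the east (bearing 090°).
Geostrophic balance: in the Northern Hemisphere the Coriolis force deflects motion to the right, so the geostrophic wind blows 90° to the right of the pressure-gradient force (low pressure on the left).
Rotating 090° by 90° clockwise gives 180° — the wind blows toward the south.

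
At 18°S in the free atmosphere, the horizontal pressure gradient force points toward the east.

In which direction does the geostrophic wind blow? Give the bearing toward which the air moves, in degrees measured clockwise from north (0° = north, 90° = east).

000°

The pressure-gradient force points toward the east (bearing 090°).
Geostrophic balance: in the Southern Hemisphere the Coriolis force deflects motion to the left, so the geostrophic wind blows 90° to the left of the pressure-gradient force (low pressure on the right).
Rotating 090° by 90° counterclockwise gives 000° — the wind blows toward the north.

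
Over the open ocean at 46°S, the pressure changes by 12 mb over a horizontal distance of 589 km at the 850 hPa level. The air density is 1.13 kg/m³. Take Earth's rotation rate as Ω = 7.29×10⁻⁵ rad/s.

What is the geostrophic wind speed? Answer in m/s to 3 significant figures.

Coriolis parameter at 46°S:
f = 2Ω sin φ = 2 × 7.29×10⁻⁵ × sin 46° = 1.05×10⁻⁴ s⁻¹
Pressure gradient: |∂P/∂n| = 1200 Pa / 589000 m = 2.04×10⁻³ Pa/m
Geostrophic balance (pressure-gradient force = Coriolis force):
V_g = (1/(fρ)) |∂P/∂n| = 2.04×10⁻³ / (1.05×10⁻⁴ × 1.13) = 17.2 m/s

17.2 m/s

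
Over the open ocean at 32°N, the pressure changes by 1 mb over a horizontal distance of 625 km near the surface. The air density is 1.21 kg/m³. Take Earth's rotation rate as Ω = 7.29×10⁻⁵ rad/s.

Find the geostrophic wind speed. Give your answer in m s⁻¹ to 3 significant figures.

Coriolis parameter at 32°N:
f = 2Ω sin φ = 2 × 7.29×10⁻⁵ × sin 32° = 7.73×10⁻⁵ s⁻¹
Pressure gradient: |∂P/∂n| = 100 Pa / 625000 m = 1.60×10⁻⁴ Pa/m
Geostrophic balance (pressure-gradient force = Coriolis force):
V_g = (1/(fρ)) |∂P/∂n| = 1.60×10⁻⁴ / (7.73×10⁻⁵ × 1.21) = 1.71 m/s

1.71 m s⁻¹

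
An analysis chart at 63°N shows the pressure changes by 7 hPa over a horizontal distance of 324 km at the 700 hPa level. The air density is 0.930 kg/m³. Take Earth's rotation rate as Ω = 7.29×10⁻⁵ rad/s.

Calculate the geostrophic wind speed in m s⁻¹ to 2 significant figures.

Coriolis parameter at 63°N:
f = 2Ω sin φ = 2 × 7.29×10⁻⁵ × sin 63° = 1.30×10⁻⁴ s⁻¹
Pressure gradient: |∂P/∂n| = 700 Pa / 324000 m = 2.16×10⁻³ Pa/m
Geostrophic balance (pressure-gradient force = Coriolis force):
V_g = (1/(fρ)) |∂P/∂n| = 2.16×10⁻³ / (1.30×10⁻⁴ × 0.930) = 17.9 m/s

18 m s⁻¹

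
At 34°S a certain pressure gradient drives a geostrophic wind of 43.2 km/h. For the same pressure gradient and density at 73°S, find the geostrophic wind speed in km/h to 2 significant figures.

With the same pressure gradient and density, V_g ∝ 1/f ∝ 1/sin φ.
V₂ = V₁ · sin φ₁ / sin φ₂ = 43.2 × sin 34° / sin 73°
V₂ = 43.2 × 0.5592/0.9563 = 25 km/h

25 km/h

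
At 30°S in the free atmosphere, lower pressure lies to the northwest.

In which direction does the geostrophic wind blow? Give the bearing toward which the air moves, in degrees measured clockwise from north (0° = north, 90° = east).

225°

The pressure-gradient force points toward the northwest (bearing 315°).
Geostrophic balance: in the Southern Hemisphere the Coriolis force deflects motion to the left, so the geostrophic wind blows 90° to the left of the pressure-gradient force (low pressure on the right).
Rotating 315° by 90° counterclockwise gives 225° — the wind blows toward the southwest.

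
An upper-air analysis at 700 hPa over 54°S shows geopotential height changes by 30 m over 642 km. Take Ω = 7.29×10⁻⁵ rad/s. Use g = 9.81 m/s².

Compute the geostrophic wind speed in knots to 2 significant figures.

Coriolis parameter at 54°S:
f = 2Ω sin φ = 2 × 7.29×10⁻⁵ × sin 54° = 1.18×10⁻⁴ s⁻¹
Height gradient: |∂Z/∂n| = 30 m / 642000 m = 4.67×10⁻⁵
On a pressure surface, geostrophic balance gives V_g = (g/f)|∂Z/∂n|:
V_g = 9.81 × 4.67×10⁻⁵ / 1.18×10⁻⁴ = 3.89 m/s
Converting: 3.89 m/s × 1.944 = 7.6 knots

7.6 knots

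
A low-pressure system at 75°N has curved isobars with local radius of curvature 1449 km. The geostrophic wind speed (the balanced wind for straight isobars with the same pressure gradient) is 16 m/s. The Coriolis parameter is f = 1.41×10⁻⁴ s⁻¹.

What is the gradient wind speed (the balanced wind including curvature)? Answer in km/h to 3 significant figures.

53.7 km/h

Around a low, centrifugal force acts outward with Coriolis, so pressure-gradient force balances both:
(1/ρ)|∂P/∂n| = fV + V²/R  →  V² + fR·V − fR·V_g = 0
With fR = 1.41×10⁻⁴ × 1449×10³ m = 204 m/s:
V = [−fR + √((fR)² + 4 fR V_g)]/2 = [−204 + √(204² + 4×204×16)]/2 = 14.9 m/s
Subgeostrophic (V < V_g = 16 m/s), as expected around a low.
Converting: 14.9 m/s × 3.6 = 53.7 km/h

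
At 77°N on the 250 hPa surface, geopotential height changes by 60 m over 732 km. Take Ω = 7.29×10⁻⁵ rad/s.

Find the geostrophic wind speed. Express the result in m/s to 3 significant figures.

5.66 m/s

Coriolis parameter at 77°N:
f = 2Ω sin φ = 2 × 7.29×10⁻⁵ × sin 77° = 1.42×10⁻⁴ s⁻¹
Height gradient: |∂Z/∂n| = 60 m / 732000 m = 8.20×10⁻⁵
On a pressure surface, geostrophic balance gives V_g = (g/f)|∂Z/∂n|:
V_g = 9.81 × 8.20×10⁻⁵ / 1.42×10⁻⁴ = 5.66 m/s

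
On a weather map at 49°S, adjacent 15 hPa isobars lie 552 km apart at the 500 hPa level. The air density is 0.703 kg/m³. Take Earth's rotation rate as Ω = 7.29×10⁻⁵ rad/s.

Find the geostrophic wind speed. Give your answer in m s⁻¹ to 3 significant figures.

Coriolis parameter at 49°S:
f = 2Ω sin φ = 2 × 7.29×10⁻⁵ × sin 49° = 1.10×10⁻⁴ s⁻¹
Pressure gradient: |∂P/∂n| = 1500 Pa / 552000 m = 2.72×10⁻³ Pa/m
Geostrophic balance (pressure-gradient force = Coriolis force):
V_g = (1/(fρ)) |∂P/∂n| = 2.72×10⁻³ / (1.10×10⁻⁴ × 0.703) = 35.1 m/s

35.1 m s⁻¹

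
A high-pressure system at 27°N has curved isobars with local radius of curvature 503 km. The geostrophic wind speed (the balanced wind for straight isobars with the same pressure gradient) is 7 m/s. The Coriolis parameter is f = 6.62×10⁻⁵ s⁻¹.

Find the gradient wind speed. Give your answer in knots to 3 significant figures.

19.5 knots

Around a high, pressure-gradient force acts outward with centrifugal, so Coriolis balances both:
fV = (1/ρ)|∂P/∂n| + V²/R  →  V² − fR·V + fR·V_g = 0
With fR = 6.62×10⁻⁵ × 503×10³ m = 33.3 m/s:
V = [fR − √((fR)² − 4 fR V_g)]/2 = [33.3 − √(33.3² − 4×33.3×7)]/2 = 10 m/s
Supergeostrophic (V > V_g = 7 m/s), as expected around a high.
Converting: 10 m/s × 1.944 = 19.5 knots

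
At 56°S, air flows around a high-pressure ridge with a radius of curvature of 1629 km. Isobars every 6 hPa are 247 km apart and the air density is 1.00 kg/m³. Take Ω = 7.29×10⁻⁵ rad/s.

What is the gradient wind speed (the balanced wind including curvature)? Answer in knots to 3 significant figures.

44.2 knots

Coriolis parameter at 56°S:
f = 2Ω sin φ = 2 × 7.29×10⁻⁵ × sin 56° = 1.21×10⁻⁴ s⁻¹
Pressure gradient: |∂P/∂n| = 600 Pa / 247000 m = 2.43×10⁻³ Pa/m
Geostrophic speed: V_g = |∂P/∂n|/(fρ) = 2.43×10⁻³/(1.21×10⁻⁴ × 1.00) = 20.1 m/s
Around a high, pressure-gradient force acts outward with centrifugal, so Coriolis balances both:
fV = (1/ρ)|∂P/∂n| + V²/R  →  V² − fR·V + fR·V_g = 0
With fR = 1.21×10⁻⁴ × 1629×10³ m = 197 m/s:
V = [fR − √((fR)² − 4 fR V_g)]/2 = [197 − √(197² − 4×197×20.1)]/2 = 22.7 m/s
Supergeostrophic (V > V_g = 20.1 m/s), as expected around a high.
Converting: 22.7 m/s × 1.944 = 44.2 knots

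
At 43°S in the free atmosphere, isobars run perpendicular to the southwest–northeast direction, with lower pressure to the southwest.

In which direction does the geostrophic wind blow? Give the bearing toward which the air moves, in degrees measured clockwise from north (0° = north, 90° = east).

135°

The pressure-gradient force points toward the southwest (bearing 225°).
Geostrophic balance: in the Southern Hemisphere the Coriolis force deflects motion to the left, so the geostrophic wind blows 90° to the left of the pressure-gradient force (low pressure on the right).
Rotating 225° by 90° counterclockwise gives 135° — the wind blows toward the southeast.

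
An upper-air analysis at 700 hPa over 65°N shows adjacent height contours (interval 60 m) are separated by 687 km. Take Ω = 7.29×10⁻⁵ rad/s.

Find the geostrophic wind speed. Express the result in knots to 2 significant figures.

13 knots

Coriolis parameter at 65°N:
f = 2Ω sin φ = 2 × 7.29×10⁻⁵ × sin 65° = 1.32×10⁻⁴ s⁻¹
Height gradient: |∂Z/∂n| = 60 m / 687000 m = 8.73×10⁻⁵
On a pressure surface, geostrophic balance gives V_g = (g/f)|∂Z/∂n|:
V_g = 9.81 × 8.73×10⁻⁵ / 1.32×10⁻⁴ = 6.48 m/s
Converting: 6.48 m/s × 1.944 = 13 knots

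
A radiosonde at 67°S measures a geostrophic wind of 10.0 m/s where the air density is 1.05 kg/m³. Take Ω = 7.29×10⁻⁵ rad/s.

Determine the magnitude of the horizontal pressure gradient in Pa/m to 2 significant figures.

Coriolis parameter at 67°S:
f = 2Ω sin φ = 2 × 7.29×10⁻⁵ × sin 67° = 1.34×10⁻⁴ s⁻¹
Geostrophic balance rearranged: |∂P/∂n| = f ρ V_g
|∂P/∂n| = 1.34×10⁻⁴ × 1.05 × 10.0 = 1.41×10⁻³ Pa/m

1.4×10⁻³ Pa/m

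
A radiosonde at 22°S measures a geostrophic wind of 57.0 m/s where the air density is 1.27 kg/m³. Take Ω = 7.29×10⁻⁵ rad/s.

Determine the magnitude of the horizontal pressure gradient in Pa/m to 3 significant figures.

Coriolis parameter at 22°S:
f = 2Ω sin φ = 2 × 7.29×10⁻⁵ × sin 22° = 5.46×10⁻⁵ s⁻¹
Geostrophic balance rearranged: |∂P/∂n| = f ρ V_g
|∂P/∂n| = 5.46×10⁻⁵ × 1.27 × 57.0 = 3.95×10⁻³ Pa/m

3.95×10⁻³ Pa/m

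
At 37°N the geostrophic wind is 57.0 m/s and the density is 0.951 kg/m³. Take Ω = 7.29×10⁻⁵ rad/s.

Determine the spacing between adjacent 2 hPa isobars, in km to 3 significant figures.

Coriolis parameter at 37°N:
f = 2Ω sin φ = 2 × 7.29×10⁻⁵ × sin 37° = 8.77×10⁻⁵ s⁻¹
Geostrophic balance rearranged: |∂P/∂n| = f ρ V_g
|∂P/∂n| = 8.77×10⁻⁵ × 0.951 × 57.0 = 4.76×10⁻³ Pa/m
Isobar spacing: Δn = ΔP/|∂P/∂n| = 200 Pa / 4.76×10⁻³ Pa/m = 42049 m ≈ 42.0 km

42.0 km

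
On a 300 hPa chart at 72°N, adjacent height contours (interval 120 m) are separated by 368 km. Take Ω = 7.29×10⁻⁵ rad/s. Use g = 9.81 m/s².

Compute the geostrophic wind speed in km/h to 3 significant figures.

83.1 km/h

Coriolis parameter at 72°N:
f = 2Ω sin φ = 2 × 7.29×10⁻⁵ × sin 72° = 1.39×10⁻⁴ s⁻¹
Height gradient: |∂Z/∂n| = 120 m / 368000 m = 3.26×10⁻⁴
On a pressure surface, geostrophic balance gives V_g = (g/f)|∂Z/∂n|:
V_g = 9.81 × 3.26×10⁻⁴ / 1.39×10⁻⁴ = 23.1 m/s
Converting: 23.1 m/s × 3.6 = 83.1 km/h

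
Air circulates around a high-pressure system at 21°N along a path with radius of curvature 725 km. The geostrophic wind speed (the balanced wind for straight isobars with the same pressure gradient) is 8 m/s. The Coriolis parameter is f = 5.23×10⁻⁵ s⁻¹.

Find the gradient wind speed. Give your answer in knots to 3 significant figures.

22.3 knots

Around a high, pressure-gradient force acts outward with centrifugal, so Coriolis balances both:
fV = (1/ρ)|∂P/∂n| + V²/R  →  V² − fR·V + fR·V_g = 0
With fR = 5.23×10⁻⁵ × 725×10³ m = 37.9 m/s:
V = [fR − √((fR)² − 4 fR V_g)]/2 = [37.9 − √(37.9² − 4×37.9×8)]/2 = 11.5 m/s
Supergeostrophic (V > V_g = 8 m/s), as expected around a high.
Converting: 11.5 m/s × 1.944 = 22.3 knots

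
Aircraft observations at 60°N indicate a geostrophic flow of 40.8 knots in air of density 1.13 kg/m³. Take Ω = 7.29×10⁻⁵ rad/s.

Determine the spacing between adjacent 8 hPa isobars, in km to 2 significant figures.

Coriolis parameter at 60°N:
f = 2Ω sin φ = 2 × 7.29×10⁻⁵ × sin 60° = 1.26×10⁻⁴ s⁻¹
Wind speed in SI: 40.8 knots = 21.0 m/s
Geostrophic balance rearranged: |∂P/∂n| = f ρ V_g
|∂P/∂n| = 1.26×10⁻⁴ × 1.13 × 21.0 = 2.99×10⁻³ Pa/m
Isobar spacing: Δn = ΔP/|∂P/∂n| = 800 Pa / 2.99×10⁻³ Pa/m = 267132 m ≈ 270 km

270 km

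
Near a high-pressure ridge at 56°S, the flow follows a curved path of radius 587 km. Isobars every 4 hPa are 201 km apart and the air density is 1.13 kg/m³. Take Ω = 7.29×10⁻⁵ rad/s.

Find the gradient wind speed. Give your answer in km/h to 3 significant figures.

73.7 km/h

Coriolis parameter at 56°S:
f = 2Ω sin φ = 2 × 7.29×10⁻⁵ × sin 56° = 1.21×10⁻⁴ s⁻¹
Pressure gradient: |∂P/∂n| = 400 Pa / 201000 m = 1.99×10⁻³ Pa/m
Geostrophic speed: V_g = |∂P/∂n|/(fρ) = 1.99×10⁻³/(1.21×10⁻⁴ × 1.13) = 14.6 m/s
Around a high, pressure-gradient force acts outward with centrifugal, so Coriolis balances both:
fV = (1/ρ)|∂P/∂n| + V²/R  →  V² − fR·V + fR·V_g = 0
With fR = 1.21×10⁻⁴ × 587×10³ m = 71.0 m/s:
V = [fR − √((fR)² − 4 fR V_g)]/2 = [71.0 − √(71.0² − 4×71.0×14.6)]/2 = 20.5 m/s
Supergeostrophic (V > V_g = 14.6 m/s), as expected around a high.
Converting: 20.5 m/s × 3.6 = 73.7 km/h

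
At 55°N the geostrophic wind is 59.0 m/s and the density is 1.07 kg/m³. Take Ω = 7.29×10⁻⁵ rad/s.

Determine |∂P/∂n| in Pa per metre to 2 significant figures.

7.5×10⁻³ Pa/m

Coriolis parameter at 55°N:
f = 2Ω sin φ = 2 × 7.29×10⁻⁵ × sin 55° = 1.19×10⁻⁴ s⁻¹
Geostrophic balance rearranged: |∂P/∂n| = f ρ V_g
|∂P/∂n| = 1.19×10⁻⁴ × 1.07 × 59.0 = 7.54×10⁻³ Pa/m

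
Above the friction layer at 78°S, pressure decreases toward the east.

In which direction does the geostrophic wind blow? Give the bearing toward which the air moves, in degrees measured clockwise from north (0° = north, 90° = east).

000°

The pressure-gradient force points toward the east (bearing 090°).
Geostrophic balance: in the Southern Hemisphere the Coriolis force deflects motion to the left, so the geostrophic wind blows 90° to the left of the pressure-gradient force (low pressure on the right).
Rotating 090° by 90° counterclockwise gives 000° — the wind blows toward the north.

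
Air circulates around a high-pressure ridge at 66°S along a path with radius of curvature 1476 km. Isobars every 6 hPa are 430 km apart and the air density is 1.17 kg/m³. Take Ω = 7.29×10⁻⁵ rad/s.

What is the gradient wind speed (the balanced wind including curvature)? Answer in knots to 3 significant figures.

18.3 knots

Coriolis parameter at 66°S:
f = 2Ω sin φ = 2 × 7.29×10⁻⁵ × sin 66° = 1.33×10⁻⁴ s⁻¹
Pressure gradient: |∂P/∂n| = 600 Pa / 430000 m = 1.40×10⁻³ Pa/m
Geostrophic speed: V_g = |∂P/∂n|/(fρ) = 1.40×10⁻³/(1.33×10⁻⁴ × 1.17) = 8.95 m/s
Around a high, pressure-gradient force acts outward with centrifugal, so Coriolis balances both:
fV = (1/ρ)|∂P/∂n| + V²/R  →  V² − fR·V + fR·V_g = 0
With fR = 1.33×10⁻⁴ × 1476×10³ m = 197 m/s:
V = [fR − √((fR)² − 4 fR V_g)]/2 = [197 − √(197² − 4×197×8.95)]/2 = 9.4 m/s
Supergeostrophic (V > V_g = 8.95 m/s), as expected around a high.
Converting: 9.4 m/s × 1.944 = 18.3 knots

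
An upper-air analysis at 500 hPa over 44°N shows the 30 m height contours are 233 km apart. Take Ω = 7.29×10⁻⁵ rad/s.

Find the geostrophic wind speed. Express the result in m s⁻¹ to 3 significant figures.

Coriolis parameter at 44°N:
f = 2Ω sin φ = 2 × 7.29×10⁻⁵ × sin 44° = 1.01×10⁻⁴ s⁻¹
Height gradient: |∂Z/∂n| = 30 m / 233000 m = 1.29×10⁻⁴
On a pressure surface, geostrophic balance gives V_g = (g/f)|∂Z/∂n|:
V_g = 9.81 × 1.29×10⁻⁴ / 1.01×10⁻⁴ = 12.5 m/s

12.5 m s⁻¹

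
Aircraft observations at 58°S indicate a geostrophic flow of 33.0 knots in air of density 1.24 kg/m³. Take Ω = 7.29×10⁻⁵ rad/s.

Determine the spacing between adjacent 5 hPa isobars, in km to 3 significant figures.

Coriolis parameter at 58°S:
f = 2Ω sin φ = 2 × 7.29×10⁻⁵ × sin 58° = 1.24×10⁻⁴ s⁻¹
Wind speed in SI: 33.0 knots = 17.0 m/s
Geostrophic balance rearranged: |∂P/∂n| = f ρ V_g
|∂P/∂n| = 1.24×10⁻⁴ × 1.24 × 17.0 = 2.60×10⁻³ Pa/m
Isobar spacing: Δn = ΔP/|∂P/∂n| = 500 Pa / 2.60×10⁻³ Pa/m = 192096 m ≈ 192 km

192 km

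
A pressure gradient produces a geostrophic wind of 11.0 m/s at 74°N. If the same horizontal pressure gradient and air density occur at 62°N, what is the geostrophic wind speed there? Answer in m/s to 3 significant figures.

12.0 m/s

With the same pressure gradient and density, V_g ∝ 1/f ∝ 1/sin φ.
V₂ = V₁ · sin φ₁ / sin φ₂ = 11.0 × sin 74° / sin 62°
V₂ = 11.0 × 0.9613/0.8829 = 12.0 m/s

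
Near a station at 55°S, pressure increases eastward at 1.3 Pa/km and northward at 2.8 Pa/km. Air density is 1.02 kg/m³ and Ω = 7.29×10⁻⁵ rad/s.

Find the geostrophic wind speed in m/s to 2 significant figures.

Coriolis parameter at 55°S:
f = 2Ω sin φ = 2 × 7.29×10⁻⁵ × sin 55° = 1.19×10⁻⁴ s⁻¹
In the Southern Hemisphere f is negative: f = −1.19×10⁻⁴ s⁻¹.
Component geostrophic relations (x east, y north):
u_g = −(1/(fρ)) ∂P/∂y,  v_g = (1/(fρ)) ∂P/∂x
u_g = −(2.8×10⁻³)/(−1.19×10⁻⁴ × 1.02) = 23.0 m/s;  v_g = (1.3×10⁻³)/(−1.19×10⁻⁴ × 1.02) = −10.7 m/s
|V_g| = √(u_g² + v_g²) = 25.3 m/s

25 m/s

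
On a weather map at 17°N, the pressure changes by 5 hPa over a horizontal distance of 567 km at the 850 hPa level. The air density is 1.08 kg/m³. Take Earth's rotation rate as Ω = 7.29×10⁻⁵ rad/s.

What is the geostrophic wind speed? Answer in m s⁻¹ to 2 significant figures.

19 m s⁻¹

Coriolis parameter at 17°N:
f = 2Ω sin φ = 2 × 7.29×10⁻⁵ × sin 17° = 4.26×10⁻⁵ s⁻¹
Pressure gradient: |∂P/∂n| = 500 Pa / 567000 m = 8.82×10⁻⁴ Pa/m
Geostrophic balance (pressure-gradient force = Coriolis force):
V_g = (1/(fρ)) |∂P/∂n| = 8.82×10⁻⁴ / (4.26×10⁻⁵ × 1.08) = 19.2 m/s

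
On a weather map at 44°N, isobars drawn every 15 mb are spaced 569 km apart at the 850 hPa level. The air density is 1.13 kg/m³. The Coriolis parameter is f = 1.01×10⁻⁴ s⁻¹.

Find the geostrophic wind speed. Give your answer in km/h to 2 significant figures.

Pressure gradient: |∂P/∂n| = 1500 Pa / 569000 m = 2.64×10⁻³ Pa/m
Geostrophic balance (pressure-gradient force = Coriolis force):
V_g = (1/(fρ)) |∂P/∂n| = 2.64×10⁻³ / (1.01×10⁻⁴ × 1.13) = 23.1 m/s
Converting: 23.1 m/s × 3.6 = 83 km/h

83 km/h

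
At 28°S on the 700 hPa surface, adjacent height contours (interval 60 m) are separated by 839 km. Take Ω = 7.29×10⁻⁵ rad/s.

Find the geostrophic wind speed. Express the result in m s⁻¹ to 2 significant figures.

Coriolis parameter at 28°S:
f = 2Ω sin φ = 2 × 7.29×10⁻⁵ × sin 28° = 6.84×10⁻⁵ s⁻¹
Height gradient: |∂Z/∂n| = 60 m / 839000 m = 7.15×10⁻⁵
On a pressure surface, geostrophic balance gives V_g = (g/f)|∂Z/∂n|:
V_g = 9.81 × 7.15×10⁻⁵ / 6.84×10⁻⁵ = 10.2 m/s

10 m s⁻¹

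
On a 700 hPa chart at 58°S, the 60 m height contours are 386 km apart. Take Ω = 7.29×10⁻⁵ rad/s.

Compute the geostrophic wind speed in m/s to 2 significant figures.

Coriolis parameter at 58°S:
f = 2Ω sin φ = 2 × 7.29×10⁻⁵ × sin 58° = 1.24×10⁻⁴ s⁻¹
Height gradient: |∂Z/∂n| = 60 m / 386000 m = 1.55×10⁻⁴
On a pressure surface, geostrophic balance gives V_g = (g/f)|∂Z/∂n|:
V_g = 9.81 × 1.55×10⁻⁴ / 1.24×10⁻⁴ = 12.3 m/s

12 m/s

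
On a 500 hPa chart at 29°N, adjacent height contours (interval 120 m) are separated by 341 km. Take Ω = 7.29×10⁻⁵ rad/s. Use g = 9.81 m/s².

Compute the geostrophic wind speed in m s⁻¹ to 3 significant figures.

48.8 m s⁻¹

Coriolis parameter at 29°N:
f = 2Ω sin φ = 2 × 7.29×10⁻⁵ × sin 29° = 7.07×10⁻⁵ s⁻¹
Height gradient: |∂Z/∂n| = 120 m / 341000 m = 3.52×10⁻⁴
On a pressure surface, geostrophic balance gives V_g = (g/f)|∂Z/∂n|:
V_g = 9.81 × 3.52×10⁻⁴ / 7.07×10⁻⁵ = 48.8 m/s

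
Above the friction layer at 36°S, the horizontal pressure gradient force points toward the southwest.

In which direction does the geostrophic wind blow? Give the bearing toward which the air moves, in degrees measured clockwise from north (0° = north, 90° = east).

135°

The pressure-gradient force points toward the southwest (bearing 225°).
Geostrophic balance: in the Southern Hemisphere the Coriolis force deflects motion to the left, so the geostrophic wind blows 90° to the left of the pressure-gradient force (low pressure on the right).
Rotating 225° by 90° counterclockwise gives 135° — the wind blows toward the southeast.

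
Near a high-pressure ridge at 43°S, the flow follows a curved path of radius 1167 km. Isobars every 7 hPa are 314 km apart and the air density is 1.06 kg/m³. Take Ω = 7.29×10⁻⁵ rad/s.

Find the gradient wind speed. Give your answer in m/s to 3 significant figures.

27.8 m/s

Coriolis parameter at 43°S:
f = 2Ω sin φ = 2 × 7.29×10⁻⁵ × sin 43° = 9.94×10⁻⁵ s⁻¹
Pressure gradient: |∂P/∂n| = 700 Pa / 314000 m = 2.23×10⁻³ Pa/m
Geostrophic speed: V_g = |∂P/∂n|/(fρ) = 2.23×10⁻³/(9.94×10⁻⁵ × 1.06) = 21.2 m/s
Around a high, pressure-gradient force acts outward with centrifugal, so Coriolis balances both:
fV = (1/ρ)|∂P/∂n| + V²/R  →  V² − fR·V + fR·V_g = 0
With fR = 9.94×10⁻⁵ × 1167×10³ m = 116 m/s:
V = [fR − √((fR)² − 4 fR V_g)]/2 = [116 − √(116² − 4×116×21.2)]/2 = 27.8 m/s
Supergeostrophic (V > V_g = 21.2 m/s), as expected around a high.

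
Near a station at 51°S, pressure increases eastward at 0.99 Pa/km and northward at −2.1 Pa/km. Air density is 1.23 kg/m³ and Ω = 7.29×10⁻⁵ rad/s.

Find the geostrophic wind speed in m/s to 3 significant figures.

Coriolis parameter at 51°S:
f = 2Ω sin φ = 2 × 7.29×10⁻⁵ × sin 51° = 1.13×10⁻⁴ s⁻¹
In the Southern Hemisphere f is negative: f = −1.13×10⁻⁴ s⁻¹.
Component geostrophic relations (x east, y north):
u_g = −(1/(fρ)) ∂P/∂y,  v_g = (1/(fρ)) ∂P/∂x
u_g = −(−2.1×10⁻³)/(−1.13×10⁻⁴ × 1.23) = −15.1 m/s;  v_g = (0.99×10⁻³)/(−1.13×10⁻⁴ × 1.23) = −7.10 m/s
|V_g| = √(u_g² + v_g²) = 16.7 m/s

16.7 m/s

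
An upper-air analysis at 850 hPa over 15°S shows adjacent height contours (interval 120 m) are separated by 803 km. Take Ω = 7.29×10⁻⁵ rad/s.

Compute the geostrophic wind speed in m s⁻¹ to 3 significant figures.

Coriolis parameter at 15°S:
f = 2Ω sin φ = 2 × 7.29×10⁻⁵ × sin 15° = 3.77×10⁻⁵ s⁻¹
Height gradient: |∂Z/∂n| = 120 m / 803000 m = 1.49×10⁻⁴
On a pressure surface, geostrophic balance gives V_g = (g/f)|∂Z/∂n|:
V_g = 9.81 × 1.49×10⁻⁴ / 3.77×10⁻⁵ = 38.8 m/s

38.8 m s⁻¹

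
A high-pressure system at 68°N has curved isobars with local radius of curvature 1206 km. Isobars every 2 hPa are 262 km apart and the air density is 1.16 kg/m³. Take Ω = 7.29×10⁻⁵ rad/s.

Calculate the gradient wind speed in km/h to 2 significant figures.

18 km/h

Coriolis parameter at 68°N:
f = 2Ω sin φ = 2 × 7.29×10⁻⁵ × sin 68° = 1.35×10⁻⁴ s⁻¹
Pressure gradient: |∂P/∂n| = 200 Pa / 262000 m = 7.63×10⁻⁴ Pa/m
Geostrophic speed: V_g = |∂P/∂n|/(fρ) = 7.63×10⁻⁴/(1.35×10⁻⁴ × 1.16) = 4.87 m/s
Around a high, pressure-gradient force acts outward with centrifugal, so Coriolis balances both:
fV = (1/ρ)|∂P/∂n| + V²/R  →  V² − fR·V + fR·V_g = 0
With fR = 1.35×10⁻⁴ × 1206×10³ m = 163 m/s:
V = [fR − √((fR)² − 4 fR V_g)]/2 = [163 − √(163² − 4×163×4.87)]/2 = 5.02 m/s
Supergeostrophic (V > V_g = 4.87 m/s), as expected around a high.
Converting: 5.02 m/s × 3.6 = 18 km/h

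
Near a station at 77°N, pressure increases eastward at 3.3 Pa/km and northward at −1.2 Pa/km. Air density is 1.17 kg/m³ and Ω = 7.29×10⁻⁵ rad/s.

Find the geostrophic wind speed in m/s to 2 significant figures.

Coriolis parameter at 77°N:
f = 2Ω sin φ = 2 × 7.29×10⁻⁵ × sin 77° = 1.42×10⁻⁴ s⁻¹
Component geostrophic relations (x east, y north):
u_g = −(1/(fρ)) ∂P/∂y,  v_g = (1/(fρ)) ∂P/∂x
u_g = −(−1.2×10⁻³)/(1.42×10⁻⁴ × 1.17) = 7.22 m/s;  v_g = (3.3×10⁻³)/(1.42×10⁻⁴ × 1.17) = 19.9 m/s
|V_g| = √(u_g² + v_g²) = 21.1 m/s

21 m/s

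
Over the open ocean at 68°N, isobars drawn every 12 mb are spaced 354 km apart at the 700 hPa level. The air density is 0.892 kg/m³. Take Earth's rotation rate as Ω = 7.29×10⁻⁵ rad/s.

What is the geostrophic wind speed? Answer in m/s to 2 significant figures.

Coriolis parameter at 68°N:
f = 2Ω sin φ = 2 × 7.29×10⁻⁵ × sin 68° = 1.35×10⁻⁴ s⁻¹
Pressure gradient: |∂P/∂n| = 1200 Pa / 354000 m = 3.39×10⁻³ Pa/m
Geostrophic balance (pressure-gradient force = Coriolis force):
V_g = (1/(fρ)) |∂P/∂n| = 3.39×10⁻³ / (1.35×10⁻⁴ × 0.892) = 28.1 m/s

28 m/s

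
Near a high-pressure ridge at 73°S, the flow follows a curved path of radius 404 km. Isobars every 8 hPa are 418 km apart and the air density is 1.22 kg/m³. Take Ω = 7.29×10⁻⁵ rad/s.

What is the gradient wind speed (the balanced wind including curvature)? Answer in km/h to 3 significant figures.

Coriolis parameter at 73°S:
f = 2Ω sin φ = 2 × 7.29×10⁻⁵ × sin 73° = 1.39×10⁻⁴ s⁻¹
Pressure gradient: |∂P/∂n| = 800 Pa / 418000 m = 1.91×10⁻³ Pa/m
Geostrophic speed: V_g = |∂P/∂n|/(fρ) = 1.91×10⁻³/(1.39×10⁻⁴ × 1.22) = 11.3 m/s
Around a high, pressure-gradient force acts outward with centrifugal, so Coriolis balances both:
fV = (1/ρ)|∂P/∂n| + V²/R  →  V² − fR·V + fR·V_g = 0
With fR = 1.39×10⁻⁴ × 404×10³ m = 56.3 m/s:
V = [fR − √((fR)² − 4 fR V_g)]/2 = [56.3 − √(56.3² − 4×56.3×11.3)]/2 = 15.5 m/s
Supergeostrophic (V > V_g = 11.3 m/s), as expected around a high.
Converting: 15.5 m/s × 3.6 = 55.9 km/h

55.9 km/h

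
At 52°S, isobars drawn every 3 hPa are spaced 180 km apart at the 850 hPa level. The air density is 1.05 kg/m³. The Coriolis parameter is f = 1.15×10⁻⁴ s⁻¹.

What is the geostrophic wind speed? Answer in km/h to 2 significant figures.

50 km/h

Pressure gradient: |∂P/∂n| = 300 Pa / 180000 m = 1.67×10⁻³ Pa/m
Geostrophic balance (pressure-gradient force = Coriolis force):
V_g = (1/(fρ)) |∂P/∂n| = 1.67×10⁻³ / (1.15×10⁻⁴ × 1.05) = 13.8 m/s
Converting: 13.8 m/s × 3.6 = 50 km/h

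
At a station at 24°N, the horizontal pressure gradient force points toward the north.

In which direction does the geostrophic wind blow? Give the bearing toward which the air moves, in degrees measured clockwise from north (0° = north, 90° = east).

The pressure-gradient force points toward the north (bearing 000°).
Geostrophic balance: in the Northern Hemisphere the Coriolis force deflects motion to the right, so the geostrophic wind blows 90° to the right of the pressure-gradient force (low pressure on the left).
Rotating 000° by 90° clockwise gives 090° — the wind blows toward the east.

090°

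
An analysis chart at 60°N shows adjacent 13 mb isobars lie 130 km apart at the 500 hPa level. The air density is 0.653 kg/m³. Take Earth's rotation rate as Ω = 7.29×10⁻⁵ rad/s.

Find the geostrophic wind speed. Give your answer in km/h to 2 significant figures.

440 km/h

Coriolis parameter at 60°N:
f = 2Ω sin φ = 2 × 7.29×10⁻⁵ × sin 60° = 1.26×10⁻⁴ s⁻¹
Pressure gradient: |∂P/∂n| = 1300 Pa / 130000 m = 1.00×10⁻² Pa/m
Geostrophic balance (pressure-gradient force = Coriolis force):
V_g = (1/(fρ)) |∂P/∂n| = 1.00×10⁻² / (1.26×10⁻⁴ × 0.653) = 121 m/s
Converting: 121 m/s × 3.6 = 440 km/h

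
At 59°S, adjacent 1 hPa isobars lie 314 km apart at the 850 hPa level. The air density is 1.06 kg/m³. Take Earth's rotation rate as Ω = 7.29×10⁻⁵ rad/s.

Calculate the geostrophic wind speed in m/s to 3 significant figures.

2.40 m/s

Coriolis parameter at 59°S:
f = 2Ω sin φ = 2 × 7.29×10⁻⁵ × sin 59° = 1.25×10⁻⁴ s⁻¹
Pressure gradient: |∂P/∂n| = 100 Pa / 314000 m = 3.18×10⁻⁴ Pa/m
Geostrophic balance (pressure-gradient force = Coriolis force):
V_g = (1/(fρ)) |∂P/∂n| = 3.18×10⁻⁴ / (1.25×10⁻⁴ × 1.06) = 2.40 m/s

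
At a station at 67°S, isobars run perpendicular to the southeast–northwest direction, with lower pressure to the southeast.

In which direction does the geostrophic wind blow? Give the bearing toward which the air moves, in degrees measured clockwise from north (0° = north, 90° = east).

045°

The pressure-gradient force points toward the southeast (bearing 135°).
Geostrophic balance: in the Southern Hemisphere the Coriolis force deflects motion to the left, so the geostrophic wind blows 90° to the left of the pressure-gradient force (low pressure on the right).
Rotating 135° by 90° counterclockwise gives 045° — the wind blows toward the northeast.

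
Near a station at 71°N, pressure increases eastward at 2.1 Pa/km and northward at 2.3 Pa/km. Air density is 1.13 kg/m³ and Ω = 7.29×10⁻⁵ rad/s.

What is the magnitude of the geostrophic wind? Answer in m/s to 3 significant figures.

Coriolis parameter at 71°N:
f = 2Ω sin φ = 2 × 7.29×10⁻⁵ × sin 71° = 1.38×10⁻⁴ s⁻¹
Component geostrophic relations (x east, y north):
u_g = −(1/(fρ)) ∂P/∂y,  v_g = (1/(fρ)) ∂P/∂x
u_g = −(2.3×10⁻³)/(1.38×10⁻⁴ × 1.13) = −14.8 m/s;  v_g = (2.1×10⁻³)/(1.38×10⁻⁴ × 1.13) = 13.5 m/s
|V_g| = √(u_g² + v_g²) = 20.0 m/s

20.0 m/s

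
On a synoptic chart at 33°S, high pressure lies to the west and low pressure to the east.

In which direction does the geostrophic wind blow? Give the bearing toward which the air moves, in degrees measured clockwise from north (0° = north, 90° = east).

The pressure-gradient force points toward the east (bearing 090°).
Geostrophic balance: in the Southern Hemisphere the Coriolis force deflects motion to the left, so the geostrophic wind blows 90° to the left of the pressure-gradient force (low pressure on the right).
Rotating 090° by 90° counterclockwise gives 000° — the wind blows toward the north.

000°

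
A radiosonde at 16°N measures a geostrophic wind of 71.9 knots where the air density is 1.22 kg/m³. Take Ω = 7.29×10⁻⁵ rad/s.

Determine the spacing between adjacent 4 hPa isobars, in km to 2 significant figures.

Coriolis parameter at 16°N:
f = 2Ω sin φ = 2 × 7.29×10⁻⁵ × sin 16° = 4.02×10⁻⁵ s⁻¹
Wind speed in SI: 71.9 knots = 37.0 m/s
Geostrophic balance rearranged: |∂P/∂n| = f ρ V_g
|∂P/∂n| = 4.02×10⁻⁵ × 1.22 × 37.0 = 1.81×10⁻³ Pa/m
Isobar spacing: Δn = ΔP/|∂P/∂n| = 400 Pa / 1.81×10⁻³ Pa/m = 220565 m ≈ 220 km

220 km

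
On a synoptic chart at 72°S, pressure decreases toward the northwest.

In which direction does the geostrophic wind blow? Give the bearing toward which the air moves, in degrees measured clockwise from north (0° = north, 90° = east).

The pressure-gradient force points toward the northwest (bearing 315°).
Geostrophic balance: in the Southern Hemisphere the Coriolis force deflects motion to the left, so the geostrophic wind blows 90° to the left of the pressure-gradient force (low pressure on the right).
Rotating 315° by 90° counterclockwise gives 225° — the wind blows toward the southwest.

225°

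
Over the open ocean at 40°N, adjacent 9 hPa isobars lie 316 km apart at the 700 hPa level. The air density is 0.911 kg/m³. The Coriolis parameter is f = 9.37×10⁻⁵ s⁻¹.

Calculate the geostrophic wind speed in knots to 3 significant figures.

64.9 knots

Pressure gradient: |∂P/∂n| = 900 Pa / 316000 m = 2.85×10⁻³ Pa/m
Geostrophic balance (pressure-gradient force = Coriolis force):
V_g = (1/(fρ)) |∂P/∂n| = 2.85×10⁻³ / (9.37×10⁻⁵ × 0.911) = 33.4 m/s
Converting: 33.4 m/s × 1.944 = 64.9 knots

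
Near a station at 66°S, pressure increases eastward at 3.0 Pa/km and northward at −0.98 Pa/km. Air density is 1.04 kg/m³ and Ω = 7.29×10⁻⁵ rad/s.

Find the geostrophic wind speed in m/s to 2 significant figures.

23 m/s

Coriolis parameter at 66°S:
f = 2Ω sin φ = 2 × 7.29×10⁻⁵ × sin 66° = 1.33×10⁻⁴ s⁻¹
In the Southern Hemisphere f is negative: f = −1.33×10⁻⁴ s⁻¹.
Component geostrophic relations (x east, y north):
u_g = −(1/(fρ)) ∂P/∂y,  v_g = (1/(fρ)) ∂P/∂x
u_g = −(−0.98×10⁻³)/(−1.33×10⁻⁴ × 1.04) = −7.07 m/s;  v_g = (3.0×10⁻³)/(−1.33×10⁻⁴ × 1.04) = −21.7 m/s
|V_g| = √(u_g² + v_g²) = 22.8 m/s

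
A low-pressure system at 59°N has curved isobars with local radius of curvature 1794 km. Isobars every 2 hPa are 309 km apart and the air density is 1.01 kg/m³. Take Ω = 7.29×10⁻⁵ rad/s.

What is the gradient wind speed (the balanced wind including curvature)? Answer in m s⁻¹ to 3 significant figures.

5.02 m s⁻¹

Coriolis parameter at 59°N:
f = 2Ω sin φ = 2 × 7.29×10⁻⁵ × sin 59° = 1.25×10⁻⁴ s⁻¹
Pressure gradient: |∂P/∂n| = 200 Pa / 309000 m = 6.47×10⁻⁴ Pa/m
Geostrophic speed: V_g = |∂P/∂n|/(fρ) = 6.47×10⁻⁴/(1.25×10⁻⁴ × 1.01) = 5.13 m/s
Around a low, centrifugal force acts outward with Coriolis, so pressure-gradient force balances both:
(1/ρ)|∂P/∂n| = fV + V²/R  →  V² + fR·V − fR·V_g = 0
With fR = 1.25×10⁻⁴ × 1794×10³ m = 224 m/s:
V = [−fR + √((fR)² + 4 fR V_g)]/2 = [−224 + √(224² + 4×224×5.13)]/2 = 5.02 m/s
Subgeostrophic (V < V_g = 5.13 m/s), as expected around a low.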